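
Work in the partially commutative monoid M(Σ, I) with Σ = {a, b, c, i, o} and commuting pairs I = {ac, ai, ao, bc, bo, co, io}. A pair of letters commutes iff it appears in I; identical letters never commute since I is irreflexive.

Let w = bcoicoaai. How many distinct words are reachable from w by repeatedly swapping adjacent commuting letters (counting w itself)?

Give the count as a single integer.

piece 0:b — minimal
piece 1:c — minimal
piece 2:o — minimal
piece 3:i rests on {0:b, 1:c}
piece 4:c rests on {3:i}
piece 5:o rests on {2:o}
piece 6:a rests on {0:b}
piece 7:a rests on {6:a}
piece 8:i rests on {4:c}
minimal pieces: {0:b, 1:c, 2:o}
ways to finish when only these pieces remain (= sum over removing one remaining piece with nothing left below it):
  1 left: {5}→1  {7}→1  {8}→1
  2 left: {2,5}→1  {4,8}→1  {5,7}→2  {5,8}→2  {6,7}→1  {7,8}→2
  3 left: {2,5,7}→3  {2,5,8}→3  {3,4,8}→1  {4,5,8}→3  {4,7,8}→3  {5,6,7}→3  {5,7,8}→6  {6,7,8}→3
  4 left: {1,3,4,8}→1  {2,4,5,8}→6  {2,5,6,7}→6  {2,5,7,8}→12  {3,4,5,8}→4  {3,4,7,8}→4  {4,5,7,8}→12  {4,6,7,8}→6  {5,6,7,8}→12
  5 left: {1,3,4,5,8}→5  {1,3,4,7,8}→5  {2,3,4,5,8}→10  {2,4,5,7,8}→30  {2,5,6,7,8}→30  {3,4,5,7,8}→20  {3,4,6,7,8}→10  {4,5,6,7,8}→30
  6 left: {0,3,4,6,7,8}→10  {1,2,3,4,5,8}→15  {1,3,4,5,7,8}→30  {1,3,4,6,7,8}→15  {2,3,4,5,7,8}→60  {2,4,5,6,7,8}→90  {3,4,5,6,7,8}→60
  7 left: {0,1,3,4,6,7,8}→25  {0,3,4,5,6,7,8}→70  {1,2,3,4,5,7,8}→105  {1,3,4,5,6,7,8}→105  {2,3,4,5,6,7,8}→210
  placing 0:b first → 420 extensions
  placing 1:c first → 280 extensions
  placing 2:o first → 200 extensions
total linear extensions = 900

900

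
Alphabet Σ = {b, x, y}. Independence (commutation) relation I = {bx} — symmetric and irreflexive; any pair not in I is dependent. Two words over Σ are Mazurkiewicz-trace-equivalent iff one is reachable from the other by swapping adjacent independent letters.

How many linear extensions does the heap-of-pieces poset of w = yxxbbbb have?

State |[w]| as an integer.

0(y) covers ∅
1(x) covers 0:y
2(x) covers 1:x
3(b) covers 0:y
4(b) covers 3:b
5(b) covers 4:b
6(b) covers 5:b
floor of heap: 0:y
completions by unplaced set U, small U first (add the entries for U minus each lowest piece of U):
  |U|=1: {2}:1  {6}:1
  |U|=2: {1,2}:1  {2,6}:2  {5,6}:1
  |U|=3: {1,2,6}:3  {2,5,6}:3  {4,5,6}:1
  |U|=4: {1,2,5,6}:6  {2,4,5,6}:4  {3,4,5,6}:1
  |U|=5: {1,2,4,5,6}:10  {2,3,4,5,6}:5
  start at 0(y): 15

15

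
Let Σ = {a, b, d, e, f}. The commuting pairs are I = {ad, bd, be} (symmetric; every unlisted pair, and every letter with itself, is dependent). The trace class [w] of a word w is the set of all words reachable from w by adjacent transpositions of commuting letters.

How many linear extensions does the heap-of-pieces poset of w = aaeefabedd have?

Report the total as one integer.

drop 0:a onto floor
drop 1:a onto {0:a}
drop 2:e onto {1:a}
drop 3:e onto {2:e}
drop 4:f onto {3:e}
drop 5:a onto {4:f}
drop 6:b onto {5:a}
drop 7:e onto {5:a}
drop 8:d onto {7:e}
drop 9:d onto {8:d}
ground layer = {0:a}
drop-orders for the pieces not yet dropped (sum over which currently-grounded one goes next):
  1 to go: {6} 1  {9} 1
  2 to go: {6,9} 2  {8,9} 1
  3 to go: {6,8,9} 3  {7,8,9} 1
  4 to go: {6,7,8,9} 4
  5 to go: {5,6,7,8,9} 4
  6 to go: {4,5,6,7,8,9} 4
  7 to go: {3,4,5,6,7,8,9} 4
  8 to go: {2,3,4,5,6,7,8,9} 4
  if 0:a drops first: 4 orders

4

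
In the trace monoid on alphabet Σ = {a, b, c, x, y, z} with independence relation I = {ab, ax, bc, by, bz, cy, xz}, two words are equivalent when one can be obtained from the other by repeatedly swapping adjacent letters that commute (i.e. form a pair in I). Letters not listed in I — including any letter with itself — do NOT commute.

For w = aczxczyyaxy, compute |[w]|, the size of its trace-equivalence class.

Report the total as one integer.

0(a) covers ∅
1(c) covers 0:a
2(z) covers 1:c
3(x) covers 1:c
4(c) covers 2:z, 3:x
5(z) covers 4:c
6(y) covers 5:z
7(y) covers 6:y
8(a) covers 7:y
9(x) covers 7:y
10(y) covers 8:a, 9:x
floor of heap: 0:a
completions by unplaced set U, small U first (add the entries for U minus each lowest piece of U):
  |U|=1: {10}:1
  |U|=2: {8,10}:1  {9,10}:1
  |U|=3: {8,9,10}:2
  |U|=4: {7,8,9,10}:2
  |U|=5: {6,7,8,9,10}:2
  |U|=6: {5,6,7,8,9,10}:2
  |U|=7: {4,5,6,7,8,9,10}:2
  |U|=8: {2,4,5,6,7,8,9,10}:2  {3,4,5,6,7,8,9,10}:2
  |U|=9: {2,3,4,5,6,7,8,9,10}:4
  start at 0(a): 4

4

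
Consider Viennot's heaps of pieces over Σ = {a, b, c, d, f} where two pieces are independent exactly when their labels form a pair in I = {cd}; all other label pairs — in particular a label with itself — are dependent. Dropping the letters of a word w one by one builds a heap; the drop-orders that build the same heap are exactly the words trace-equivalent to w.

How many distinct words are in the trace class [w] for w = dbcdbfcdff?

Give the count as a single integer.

0(d) covers ∅
1(b) covers 0:d
2(c) covers 1:b
3(d) covers 1:b
4(b) covers 2:c, 3:d
5(f) covers 4:b
6(c) covers 5:f
7(d) covers 5:f
8(f) covers 6:c, 7:d
9(f) covers 8:f
floor of heap: 0:d
completions by unplaced set U, small U first (add the entries for U minus each lowest piece of U):
  |U|=1: {9}:1
  |U|=2: {8,9}:1
  |U|=3: {6,8,9}:1  {7,8,9}:1
  |U|=4: {6,7,8,9}:2
  |U|=5: {5,6,7,8,9}:2
  |U|=6: {4,5,6,7,8,9}:2
  |U|=7: {2,4,5,6,7,8,9}:2  {3,4,5,6,7,8,9}:2
  |U|=8: {2,3,4,5,6,7,8,9}:4
  start at 0(d): 4

4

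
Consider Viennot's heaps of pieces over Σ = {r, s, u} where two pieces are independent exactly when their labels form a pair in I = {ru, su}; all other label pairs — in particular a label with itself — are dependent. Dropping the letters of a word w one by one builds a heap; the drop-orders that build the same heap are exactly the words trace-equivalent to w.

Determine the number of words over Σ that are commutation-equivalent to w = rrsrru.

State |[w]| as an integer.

#0=r has no predecessor
#1=r depends on [0:r]
#2=s depends on [1:r]
#3=r depends on [2:s]
#4=r depends on [3:r]
#5=u has no predecessor
sources: [0:r, 5:u]
N(rest) = Σ N(rest − s) over sources s of rest; N(one piece) = 1:
  size 1 → [4]=1  [5]=1
  size 2 → [3,4]=1  [4,5]=2
  size 3 → [2,3,4]=1  [3,4,5]=3
  size 4 → [1,2,3,4]=1  [2,3,4,5]=4
  first=0(r) contributes 5
  first=5(u) contributes 1
|[w]| = 6

6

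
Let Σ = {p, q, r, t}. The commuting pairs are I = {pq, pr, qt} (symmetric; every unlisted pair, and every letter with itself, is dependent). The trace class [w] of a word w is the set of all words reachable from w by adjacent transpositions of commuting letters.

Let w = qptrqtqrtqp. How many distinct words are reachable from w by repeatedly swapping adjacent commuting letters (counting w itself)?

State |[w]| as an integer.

27

0(q) covers ∅
1(p) covers ∅
2(t) covers 1:p
3(r) covers 0:q, 2:t
4(q) covers 3:r
5(t) covers 3:r
6(q) covers 4:q
7(r) covers 5:t, 6:q
8(t) covers 7:r
9(q) covers 7:r
10(p) covers 8:t
floor of heap: 0:q, 1:p
completions by unplaced set U, small U first (add the entries for U minus each lowest piece of U):
  |U|=1: {9}:1  {10}:1
  |U|=2: {8,10}:1  {9,10}:2
  |U|=3: {8,9,10}:3
  |U|=4: {7,8,9,10}:3
  |U|=5: {5,7,8,9,10}:3  {6,7,8,9,10}:3
  |U|=6: {4,6,7,8,9,10}:3  {5,6,7,8,9,10}:6
  |U|=7: {4,5,6,7,8,9,10}:9
  |U|=8: {3,4,5,6,7,8,9,10}:9
  |U|=9: {0,3,4,5,6,7,8,9,10}:9  {2,3,4,5,6,7,8,9,10}:9
  start at 0(q): 9
  start at 1(p): 18
sum over floor = 27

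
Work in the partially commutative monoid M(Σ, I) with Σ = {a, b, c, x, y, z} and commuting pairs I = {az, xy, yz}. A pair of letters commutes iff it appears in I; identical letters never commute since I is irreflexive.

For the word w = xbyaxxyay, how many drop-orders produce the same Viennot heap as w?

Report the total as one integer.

3

0(x) covers ∅
1(b) covers 0:x
2(y) covers 1:b
3(a) covers 2:y
4(x) covers 3:a
5(x) covers 4:x
6(y) covers 3:a
7(a) covers 5:x, 6:y
8(y) covers 7:a
floor of heap: 0:x
completions by unplaced set U, small U first (add the entries for U minus each lowest piece of U):
  |U|=1: {8}:1
  |U|=2: {7,8}:1
  |U|=3: {5,7,8}:1  {6,7,8}:1
  |U|=4: {4,5,7,8}:1  {5,6,7,8}:2
  |U|=5: {4,5,6,7,8}:3
  |U|=6: {3,4,5,6,7,8}:3
  |U|=7: {2,3,4,5,6,7,8}:3
  start at 0(x): 3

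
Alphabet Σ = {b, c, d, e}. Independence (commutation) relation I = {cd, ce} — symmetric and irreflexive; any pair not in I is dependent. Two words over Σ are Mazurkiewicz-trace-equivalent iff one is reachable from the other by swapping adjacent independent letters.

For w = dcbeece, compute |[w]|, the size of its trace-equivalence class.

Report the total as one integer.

8

piece 0:d — minimal
piece 1:c — minimal
piece 2:b rests on {0:d, 1:c}
piece 3:e rests on {2:b}
piece 4:e rests on {3:e}
piece 5:c rests on {2:b}
piece 6:e rests on {4:e}
minimal pieces: {0:d, 1:c}
ways to finish when only these pieces remain (= sum over removing one remaining piece with nothing left below it):
  1 left: {5}→1  {6}→1
  2 left: {4,6}→1  {5,6}→2
  3 left: {3,4,6}→1  {4,5,6}→3
  4 left: {3,4,5,6}→4
  5 left: {2,3,4,5,6}→4
  placing 0:d first → 4 extensions
  placing 1:c first → 4 extensions
total linear extensions = 8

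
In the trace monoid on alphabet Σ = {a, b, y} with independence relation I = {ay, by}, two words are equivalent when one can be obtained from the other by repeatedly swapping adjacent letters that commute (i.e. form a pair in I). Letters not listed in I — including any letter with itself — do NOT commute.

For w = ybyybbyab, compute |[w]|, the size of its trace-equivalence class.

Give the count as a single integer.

drop 0:y onto floor
drop 1:b onto floor
drop 2:y onto {0:y}
drop 3:y onto {2:y}
drop 4:b onto {1:b}
drop 5:b onto {4:b}
drop 6:y onto {3:y}
drop 7:a onto {5:b}
drop 8:b onto {7:a}
ground layer = {0:y, 1:b}
drop-orders for the pieces not yet dropped (sum over which currently-grounded one goes next):
  1 to go: {6} 1  {8} 1
  2 to go: {3,6} 1  {6,8} 2  {7,8} 1
  3 to go: {2,3,6} 1  {3,6,8} 3  {5,7,8} 1  {6,7,8} 3
  4 to go: {0,2,3,6} 1  {2,3,6,8} 4  {3,6,7,8} 6  {4,5,7,8} 1  {5,6,7,8} 4
  5 to go: {0,2,3,6,8} 5  {1,4,5,7,8} 1  {2,3,6,7,8} 10  {3,5,6,7,8} 10  {4,5,6,7,8} 5
  6 to go: {0,2,3,6,7,8} 15  {1,4,5,6,7,8} 6  {2,3,5,6,7,8} 20  {3,4,5,6,7,8} 15
  7 to go: {0,2,3,5,6,7,8} 35  {1,3,4,5,6,7,8} 21  {2,3,4,5,6,7,8} 35
  if 0:y drops first: 56 orders
  if 1:b drops first: 70 orders
heap linearizations: 126

126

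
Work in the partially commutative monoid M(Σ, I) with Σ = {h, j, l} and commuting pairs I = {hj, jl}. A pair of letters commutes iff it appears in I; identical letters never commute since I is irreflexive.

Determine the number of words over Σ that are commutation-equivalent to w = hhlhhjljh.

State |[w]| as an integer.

#0=h has no predecessor
#1=h depends on [0:h]
#2=l depends on [1:h]
#3=h depends on [2:l]
#4=h depends on [3:h]
#5=j has no predecessor
#6=l depends on [4:h]
#7=j depends on [5:j]
#8=h depends on [6:l]
sources: [0:h, 5:j]
N(rest) = Σ N(rest − s) over sources s of rest; N(one piece) = 1:
  size 1 → [7]=1  [8]=1
  size 2 → [5,7]=1  [6,8]=1  [7,8]=2
  size 3 → [4,6,8]=1  [5,7,8]=3  [6,7,8]=3
  size 4 → [3,4,6,8]=1  [4,6,7,8]=4  [5,6,7,8]=6
  size 5 → [2,3,4,6,8]=1  [3,4,6,7,8]=5  [4,5,6,7,8]=10
  size 6 → [1,2,3,4,6,8]=1  [2,3,4,6,7,8]=6  [3,4,5,6,7,8]=15
  size 7 → [0,1,2,3,4,6,8]=1  [1,2,3,4,6,7,8]=7  [2,3,4,5,6,7,8]=21
  first=0(h) contributes 28
  first=5(j) contributes 8
|[w]| = 36

36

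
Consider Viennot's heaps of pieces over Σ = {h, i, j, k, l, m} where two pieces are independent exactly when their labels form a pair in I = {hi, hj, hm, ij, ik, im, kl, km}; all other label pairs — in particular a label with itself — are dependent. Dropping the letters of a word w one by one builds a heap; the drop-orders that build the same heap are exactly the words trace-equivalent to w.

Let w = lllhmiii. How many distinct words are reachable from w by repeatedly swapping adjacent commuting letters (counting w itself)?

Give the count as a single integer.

0(l) covers ∅
1(l) covers 0:l
2(l) covers 1:l
3(h) covers 2:l
4(m) covers 2:l
5(i) covers 2:l
6(i) covers 5:i
7(i) covers 6:i
floor of heap: 0:l
completions by unplaced set U, small U first (add the entries for U minus each lowest piece of U):
  |U|=1: {3}:1  {4}:1  {7}:1
  |U|=2: {3,4}:2  {3,7}:2  {4,7}:2  {6,7}:1
  |U|=3: {3,4,7}:6  {3,6,7}:3  {4,6,7}:3  {5,6,7}:1
  |U|=4: {3,4,6,7}:12  {3,5,6,7}:4  {4,5,6,7}:4
  |U|=5: {3,4,5,6,7}:20
  |U|=6: {2,3,4,5,6,7}:20
  start at 0(l): 20

20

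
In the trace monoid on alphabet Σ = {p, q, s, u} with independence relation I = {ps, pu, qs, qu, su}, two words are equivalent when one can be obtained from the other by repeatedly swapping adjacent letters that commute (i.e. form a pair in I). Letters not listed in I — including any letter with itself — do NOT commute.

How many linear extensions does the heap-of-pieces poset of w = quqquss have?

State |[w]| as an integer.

0(q) covers ∅
1(u) covers ∅
2(q) covers 0:q
3(q) covers 2:q
4(u) covers 1:u
5(s) covers ∅
6(s) covers 5:s
floor of heap: 0:q, 1:u, 5:s
completions by unplaced set U, small U first (add the entries for U minus each lowest piece of U):
  |U|=1: {3}:1  {4}:1  {6}:1
  |U|=2: {1,4}:1  {2,3}:1  {3,4}:2  {3,6}:2  {4,6}:2  {5,6}:1
  |U|=3: {0,2,3}:1  {1,3,4}:3  {1,4,6}:3  {2,3,4}:3  {2,3,6}:3  {3,4,6}:6  {3,5,6}:3  {4,5,6}:3
  |U|=4: {0,2,3,4}:4  {0,2,3,6}:4  {1,2,3,4}:6  {1,3,4,6}:12  {1,4,5,6}:6  {2,3,4,6}:12  {2,3,5,6}:6  {3,4,5,6}:12
  |U|=5: {0,1,2,3,4}:10  {0,2,3,4,6}:20  {0,2,3,5,6}:10  {1,2,3,4,6}:30  {1,3,4,5,6}:30  {2,3,4,5,6}:30
  start at 0(q): 90
  start at 1(u): 60
  start at 5(s): 60
sum over floor = 210

210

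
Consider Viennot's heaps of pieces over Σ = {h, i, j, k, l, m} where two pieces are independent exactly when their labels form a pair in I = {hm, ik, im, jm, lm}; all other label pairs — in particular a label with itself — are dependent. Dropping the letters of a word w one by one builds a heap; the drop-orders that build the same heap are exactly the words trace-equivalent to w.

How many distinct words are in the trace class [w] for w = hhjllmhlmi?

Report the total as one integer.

0(h) covers ∅
1(h) covers 0:h
2(j) covers 1:h
3(l) covers 2:j
4(l) covers 3:l
5(m) covers ∅
6(h) covers 4:l
7(l) covers 6:h
8(m) covers 5:m
9(i) covers 7:l
floor of heap: 0:h, 5:m
completions by unplaced set U, small U first (add the entries for U minus each lowest piece of U):
  |U|=1: {8}:1  {9}:1
  |U|=2: {5,8}:1  {7,9}:1  {8,9}:2
  |U|=3: {5,8,9}:3  {6,7,9}:1  {7,8,9}:3
  |U|=4: {4,6,7,9}:1  {5,7,8,9}:6  {6,7,8,9}:4
  |U|=5: {3,4,6,7,9}:1  {4,6,7,8,9}:5  {5,6,7,8,9}:10
  |U|=6: {2,3,4,6,7,9}:1  {3,4,6,7,8,9}:6  {4,5,6,7,8,9}:15
  |U|=7: {1,2,3,4,6,7,9}:1  {2,3,4,6,7,8,9}:7  {3,4,5,6,7,8,9}:21
  |U|=8: {0,1,2,3,4,6,7,9}:1  {1,2,3,4,6,7,8,9}:8  {2,3,4,5,6,7,8,9}:28
  start at 0(h): 36
  start at 5(m): 9
sum over floor = 45

45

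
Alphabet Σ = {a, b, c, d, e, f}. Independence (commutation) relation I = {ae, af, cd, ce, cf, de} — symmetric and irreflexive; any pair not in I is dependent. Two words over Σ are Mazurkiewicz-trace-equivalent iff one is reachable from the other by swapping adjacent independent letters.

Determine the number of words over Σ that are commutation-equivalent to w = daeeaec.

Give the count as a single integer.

drop 0:d onto floor
drop 1:a onto {0:d}
drop 2:e onto floor
drop 3:e onto {2:e}
drop 4:a onto {1:a}
drop 5:e onto {3:e}
drop 6:c onto {4:a}
ground layer = {0:d, 2:e}
drop-orders for the pieces not yet dropped (sum over which currently-grounded one goes next):
  1 to go: {5} 1  {6} 1
  2 to go: {3,5} 1  {4,6} 1  {5,6} 2
  3 to go: {1,4,6} 1  {2,3,5} 1  {3,5,6} 3  {4,5,6} 3
  4 to go: {0,1,4,6} 1  {1,4,5,6} 4  {2,3,5,6} 4  {3,4,5,6} 6
  5 to go: {0,1,4,5,6} 5  {1,3,4,5,6} 10  {2,3,4,5,6} 10
  if 0:d drops first: 20 orders
  if 2:e drops first: 15 orders
heap linearizations: 35

35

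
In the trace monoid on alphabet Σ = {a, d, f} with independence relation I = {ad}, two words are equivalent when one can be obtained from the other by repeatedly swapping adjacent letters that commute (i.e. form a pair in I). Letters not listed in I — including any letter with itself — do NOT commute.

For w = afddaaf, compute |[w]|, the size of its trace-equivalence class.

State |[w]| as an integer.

6

drop 0:a onto floor
drop 1:f onto {0:a}
drop 2:d onto {1:f}
drop 3:d onto {2:d}
drop 4:a onto {1:f}
drop 5:a onto {4:a}
drop 6:f onto {3:d, 5:a}
ground layer = {0:a}
drop-orders for the pieces not yet dropped (sum over which currently-grounded one goes next):
  1 to go: {6} 1
  2 to go: {3,6} 1  {5,6} 1
  3 to go: {2,3,6} 1  {3,5,6} 2  {4,5,6} 1
  4 to go: {2,3,5,6} 3  {3,4,5,6} 3
  5 to go: {2,3,4,5,6} 6
  if 0:a drops first: 6 orders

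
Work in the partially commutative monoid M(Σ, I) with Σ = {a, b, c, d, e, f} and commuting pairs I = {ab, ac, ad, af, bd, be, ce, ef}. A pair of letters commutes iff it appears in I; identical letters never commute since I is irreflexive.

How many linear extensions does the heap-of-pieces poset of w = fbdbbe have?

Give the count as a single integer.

#0=f has no predecessor
#1=b depends on [0:f]
#2=d depends on [0:f]
#3=b depends on [1:b]
#4=b depends on [3:b]
#5=e depends on [2:d]
sources: [0:f]
N(rest) = Σ N(rest − s) over sources s of rest; N(one piece) = 1:
  size 1 → [4]=1  [5]=1
  size 2 → [2,5]=1  [3,4]=1  [4,5]=2
  size 3 → [1,3,4]=1  [2,4,5]=3  [3,4,5]=3
  size 4 → [1,3,4,5]=4  [2,3,4,5]=6
  first=0(f) contributes 10

10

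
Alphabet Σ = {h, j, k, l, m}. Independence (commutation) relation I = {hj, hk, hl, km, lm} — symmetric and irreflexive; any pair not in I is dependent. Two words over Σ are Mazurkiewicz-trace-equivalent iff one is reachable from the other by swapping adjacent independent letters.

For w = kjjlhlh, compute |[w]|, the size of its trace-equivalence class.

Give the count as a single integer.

piece 0:k — minimal
piece 1:j rests on {0:k}
piece 2:j rests on {1:j}
piece 3:l rests on {2:j}
piece 4:h — minimal
piece 5:l rests on {3:l}
piece 6:h rests on {4:h}
minimal pieces: {0:k, 4:h}
ways to finish when only these pieces remain (= sum over removing one remaining piece with nothing left below it):
  1 left: {5}→1  {6}→1
  2 left: {3,5}→1  {4,6}→1  {5,6}→2
  3 left: {2,3,5}→1  {3,5,6}→3  {4,5,6}→3
  4 left: {1,2,3,5}→1  {2,3,5,6}→4  {3,4,5,6}→6
  5 left: {0,1,2,3,5}→1  {1,2,3,5,6}→5  {2,3,4,5,6}→10
  placing 0:k first → 15 extensions
  placing 4:h first → 6 extensions
total linear extensions = 21

21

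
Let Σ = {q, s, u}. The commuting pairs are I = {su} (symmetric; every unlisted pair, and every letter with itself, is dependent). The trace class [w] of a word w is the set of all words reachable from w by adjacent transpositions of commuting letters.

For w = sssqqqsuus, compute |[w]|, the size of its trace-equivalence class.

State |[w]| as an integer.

#0=s has no predecessor
#1=s depends on [0:s]
#2=s depends on [1:s]
#3=q depends on [2:s]
#4=q depends on [3:q]
#5=q depends on [4:q]
#6=s depends on [5:q]
#7=u depends on [5:q]
#8=u depends on [7:u]
#9=s depends on [6:s]
sources: [0:s]
N(rest) = Σ N(rest − s) over sources s of rest; N(one piece) = 1:
  size 1 → [8]=1  [9]=1
  size 2 → [6,9]=1  [7,8]=1  [8,9]=2
  size 3 → [6,8,9]=3  [7,8,9]=3
  size 4 → [6,7,8,9]=6
  size 5 → [5,6,7,8,9]=6
  size 6 → [4,5,6,7,8,9]=6
  size 7 → [3,4,5,6,7,8,9]=6
  size 8 → [2,3,4,5,6,7,8,9]=6
  first=0(s) contributes 6

6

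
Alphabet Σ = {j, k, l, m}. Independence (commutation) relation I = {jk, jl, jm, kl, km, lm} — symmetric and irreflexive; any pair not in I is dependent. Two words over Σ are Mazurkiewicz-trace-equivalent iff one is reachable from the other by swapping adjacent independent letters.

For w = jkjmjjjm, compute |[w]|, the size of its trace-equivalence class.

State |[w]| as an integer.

drop 0:j onto floor
drop 1:k onto floor
drop 2:j onto {0:j}
drop 3:m onto floor
drop 4:j onto {2:j}
drop 5:j onto {4:j}
drop 6:j onto {5:j}
drop 7:m onto {3:m}
ground layer = {0:j, 1:k, 3:m}
drop-orders for the pieces not yet dropped (sum over which currently-grounded one goes next):
  1 to go: {1} 1  {6} 1  {7} 1
  2 to go: {1,6} 2  {1,7} 2  {3,7} 1  {5,6} 1  {6,7} 2
  3 to go: {1,3,7} 3  {1,5,6} 3  {1,6,7} 6  {3,6,7} 3  {4,5,6} 1  {5,6,7} 3
  4 to go: {1,3,6,7} 12  {1,4,5,6} 4  {1,5,6,7} 12  {2,4,5,6} 1  {3,5,6,7} 6  {4,5,6,7} 4
  5 to go: {0,2,4,5,6} 1  {1,2,4,5,6} 5  {1,3,5,6,7} 30  {1,4,5,6,7} 20  {2,4,5,6,7} 5  {3,4,5,6,7} 10
  6 to go: {0,1,2,4,5,6} 6  {0,2,4,5,6,7} 6  {1,2,4,5,6,7} 30  {1,3,4,5,6,7} 60  {2,3,4,5,6,7} 15
  if 0:j drops first: 105 orders
  if 1:k drops first: 21 orders
  if 3:m drops first: 42 orders
heap linearizations: 168

168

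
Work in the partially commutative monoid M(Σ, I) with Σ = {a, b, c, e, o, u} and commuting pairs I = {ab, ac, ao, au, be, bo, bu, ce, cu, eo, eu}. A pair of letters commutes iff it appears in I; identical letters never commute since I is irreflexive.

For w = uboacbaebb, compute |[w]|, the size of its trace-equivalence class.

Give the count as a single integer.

360

piece 0:u — minimal
piece 1:b — minimal
piece 2:o rests on {0:u}
piece 3:a — minimal
piece 4:c rests on {1:b, 2:o}
piece 5:b rests on {4:c}
piece 6:a rests on {3:a}
piece 7:e rests on {6:a}
piece 8:b rests on {5:b}
piece 9:b rests on {8:b}
minimal pieces: {0:u, 1:b, 3:a}
ways to finish when only these pieces remain (= sum over removing one remaining piece with nothing left below it):
  1 left: {7}→1  {9}→1
  2 left: {6,7}→1  {7,9}→2  {8,9}→1
  3 left: {3,6,7}→1  {5,8,9}→1  {6,7,9}→3  {7,8,9}→3
  4 left: {3,6,7,9}→4  {4,5,8,9}→1  {5,7,8,9}→4  {6,7,8,9}→6
  5 left: {1,4,5,8,9}→1  {2,4,5,8,9}→1  {3,6,7,8,9}→10  {4,5,7,8,9}→5  {5,6,7,8,9}→10
  6 left: {0,2,4,5,8,9}→1  {1,2,4,5,8,9}→2  {1,4,5,7,8,9}→6  {2,4,5,7,8,9}→6  {3,5,6,7,8,9}→20  {4,5,6,7,8,9}→15
  7 left: {0,1,2,4,5,8,9}→3  {0,2,4,5,7,8,9}→7  {1,2,4,5,7,8,9}→14  {1,4,5,6,7,8,9}→21  {2,4,5,6,7,8,9}→21  {3,4,5,6,7,8,9}→35
  8 left: {0,1,2,4,5,7,8,9}→24  {0,2,4,5,6,7,8,9}→28  {1,2,4,5,6,7,8,9}→56  {1,3,4,5,6,7,8,9}→56  {2,3,4,5,6,7,8,9}→56
  placing 0:u first → 168 extensions
  placing 1:b first → 84 extensions
  placing 3:a first → 108 extensions
total linear extensions = 360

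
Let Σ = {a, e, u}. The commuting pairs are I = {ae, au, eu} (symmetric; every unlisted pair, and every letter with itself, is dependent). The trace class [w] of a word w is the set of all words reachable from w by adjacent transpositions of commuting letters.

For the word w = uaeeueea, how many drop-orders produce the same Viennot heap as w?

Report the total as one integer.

420

0(u) covers ∅
1(a) covers ∅
2(e) covers ∅
3(e) covers 2:e
4(u) covers 0:u
5(e) covers 3:e
6(e) covers 5:e
7(a) covers 1:a
floor of heap: 0:u, 1:a, 2:e
completions by unplaced set U, small U first (add the entries for U minus each lowest piece of U):
  |U|=1: {4}:1  {6}:1  {7}:1
  |U|=2: {0,4}:1  {1,7}:1  {4,6}:2  {4,7}:2  {5,6}:1  {6,7}:2
  |U|=3: {0,4,6}:3  {0,4,7}:3  {1,4,7}:3  {1,6,7}:3  {3,5,6}:1  {4,5,6}:3  {4,6,7}:6  {5,6,7}:3
  |U|=4: {0,1,4,7}:6  {0,4,5,6}:6  {0,4,6,7}:12  {1,4,6,7}:12  {1,5,6,7}:6  {2,3,5,6}:1  {3,4,5,6}:4  {3,5,6,7}:4  {4,5,6,7}:12
  |U|=5: {0,1,4,6,7}:30  {0,3,4,5,6}:10  {0,4,5,6,7}:30  {1,3,5,6,7}:10  {1,4,5,6,7}:30  {2,3,4,5,6}:5  {2,3,5,6,7}:5  {3,4,5,6,7}:20
  |U|=6: {0,1,4,5,6,7}:90  {0,2,3,4,5,6}:15  {0,3,4,5,6,7}:60  {1,2,3,5,6,7}:15  {1,3,4,5,6,7}:60  {2,3,4,5,6,7}:30
  start at 0(u): 105
  start at 1(a): 105
  start at 2(e): 210
sum over floor = 420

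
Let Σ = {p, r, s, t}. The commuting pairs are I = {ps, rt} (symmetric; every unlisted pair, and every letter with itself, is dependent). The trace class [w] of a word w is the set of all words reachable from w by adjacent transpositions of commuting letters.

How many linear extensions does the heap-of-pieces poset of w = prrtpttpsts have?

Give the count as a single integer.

drop 0:p onto floor
drop 1:r onto {0:p}
drop 2:r onto {1:r}
drop 3:t onto {0:p}
drop 4:p onto {2:r, 3:t}
drop 5:t onto {4:p}
drop 6:t onto {5:t}
drop 7:p onto {6:t}
drop 8:s onto {6:t}
drop 9:t onto {7:p, 8:s}
drop 10:s onto {9:t}
ground layer = {0:p}
drop-orders for the pieces not yet dropped (sum over which currently-grounded one goes next):
  1 to go: {10} 1
  2 to go: {9,10} 1
  3 to go: {7,9,10} 1  {8,9,10} 1
  4 to go: {7,8,9,10} 2
  5 to go: {6,7,8,9,10} 2
  6 to go: {5,6,7,8,9,10} 2
  7 to go: {4,5,6,7,8,9,10} 2
  8 to go: {2,4,5,6,7,8,9,10} 2  {3,4,5,6,7,8,9,10} 2
  9 to go: {1,2,4,5,6,7,8,9,10} 2  {2,3,4,5,6,7,8,9,10} 4
  if 0:p drops first: 6 orders

6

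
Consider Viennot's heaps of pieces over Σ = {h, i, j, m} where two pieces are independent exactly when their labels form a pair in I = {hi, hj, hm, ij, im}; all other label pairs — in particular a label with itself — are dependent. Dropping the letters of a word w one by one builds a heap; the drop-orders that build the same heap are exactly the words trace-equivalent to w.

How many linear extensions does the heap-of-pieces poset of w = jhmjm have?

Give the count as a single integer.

0(j) covers ∅
1(h) covers ∅
2(m) covers 0:j
3(j) covers 2:m
4(m) covers 3:j
floor of heap: 0:j, 1:h
completions by unplaced set U, small U first (add the entries for U minus each lowest piece of U):
  |U|=1: {1}:1  {4}:1
  |U|=2: {1,4}:2  {3,4}:1
  |U|=3: {1,3,4}:3  {2,3,4}:1
  start at 0(j): 4
  start at 1(h): 1
sum over floor = 5

5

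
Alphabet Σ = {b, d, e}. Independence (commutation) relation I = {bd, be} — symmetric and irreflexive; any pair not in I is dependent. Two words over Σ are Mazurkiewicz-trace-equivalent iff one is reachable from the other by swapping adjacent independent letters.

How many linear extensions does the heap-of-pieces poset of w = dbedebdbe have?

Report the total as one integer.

0(d) covers ∅
1(b) covers ∅
2(e) covers 0:d
3(d) covers 2:e
4(e) covers 3:d
5(b) covers 1:b
6(d) covers 4:e
7(b) covers 5:b
8(e) covers 6:d
floor of heap: 0:d, 1:b
completions by unplaced set U, small U first (add the entries for U minus each lowest piece of U):
  |U|=1: {7}:1  {8}:1
  |U|=2: {5,7}:1  {6,8}:1  {7,8}:2
  |U|=3: {1,5,7}:1  {4,6,8}:1  {5,7,8}:3  {6,7,8}:3
  |U|=4: {1,5,7,8}:4  {3,4,6,8}:1  {4,6,7,8}:4  {5,6,7,8}:6
  |U|=5: {1,5,6,7,8}:10  {2,3,4,6,8}:1  {3,4,6,7,8}:5  {4,5,6,7,8}:10
  |U|=6: {0,2,3,4,6,8}:1  {1,4,5,6,7,8}:20  {2,3,4,6,7,8}:6  {3,4,5,6,7,8}:15
  |U|=7: {0,2,3,4,6,7,8}:7  {1,3,4,5,6,7,8}:35  {2,3,4,5,6,7,8}:21
  start at 0(d): 56
  start at 1(b): 28
sum over floor = 84

84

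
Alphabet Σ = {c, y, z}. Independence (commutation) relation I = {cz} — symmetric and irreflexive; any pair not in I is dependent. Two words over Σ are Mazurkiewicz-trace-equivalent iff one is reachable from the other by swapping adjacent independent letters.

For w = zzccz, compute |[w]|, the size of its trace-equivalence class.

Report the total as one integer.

drop 0:z onto floor
drop 1:z onto {0:z}
drop 2:c onto floor
drop 3:c onto {2:c}
drop 4:z onto {1:z}
ground layer = {0:z, 2:c}
drop-orders for the pieces not yet dropped (sum over which currently-grounded one goes next):
  1 to go: {3} 1  {4} 1
  2 to go: {1,4} 1  {2,3} 1  {3,4} 2
  3 to go: {0,1,4} 1  {1,3,4} 3  {2,3,4} 3
  if 0:z drops first: 6 orders
  if 2:c drops first: 4 orders
heap linearizations: 10

10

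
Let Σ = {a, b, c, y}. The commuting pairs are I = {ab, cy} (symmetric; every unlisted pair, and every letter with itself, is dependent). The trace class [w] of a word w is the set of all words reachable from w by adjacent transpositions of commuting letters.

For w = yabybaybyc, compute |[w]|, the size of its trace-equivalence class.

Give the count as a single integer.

8

drop 0:y onto floor
drop 1:a onto {0:y}
drop 2:b onto {0:y}
drop 3:y onto {1:a, 2:b}
drop 4:b onto {3:y}
drop 5:a onto {3:y}
drop 6:y onto {4:b, 5:a}
drop 7:b onto {6:y}
drop 8:y onto {7:b}
drop 9:c onto {7:b}
ground layer = {0:y}
drop-orders for the pieces not yet dropped (sum over which currently-grounded one goes next):
  1 to go: {8} 1  {9} 1
  2 to go: {8,9} 2
  3 to go: {7,8,9} 2
  4 to go: {6,7,8,9} 2
  5 to go: {4,6,7,8,9} 2  {5,6,7,8,9} 2
  6 to go: {4,5,6,7,8,9} 4
  7 to go: {3,4,5,6,7,8,9} 4
  8 to go: {1,3,4,5,6,7,8,9} 4  {2,3,4,5,6,7,8,9} 4
  if 0:y drops first: 8 orders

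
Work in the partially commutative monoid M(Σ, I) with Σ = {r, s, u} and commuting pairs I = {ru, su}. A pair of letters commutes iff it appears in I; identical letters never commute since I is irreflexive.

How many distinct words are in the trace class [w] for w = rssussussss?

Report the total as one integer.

piece 0:r — minimal
piece 1:s rests on {0:r}
piece 2:s rests on {1:s}
piece 3:u — minimal
piece 4:s rests on {2:s}
piece 5:s rests on {4:s}
piece 6:u rests on {3:u}
piece 7:s rests on {5:s}
piece 8:s rests on {7:s}
piece 9:s rests on {8:s}
piece 10:s rests on {9:s}
minimal pieces: {0:r, 3:u}
ways to finish when only these pieces remain (= sum over removing one remaining piece with nothing left below it):
  1 left: {6}→1  {10}→1
  2 left: {3,6}→1  {6,10}→2  {9,10}→1
  3 left: {3,6,10}→3  {6,9,10}→3  {8,9,10}→1
  4 left: {3,6,9,10}→6  {6,8,9,10}→4  {7,8,9,10}→1
  5 left: {3,6,8,9,10}→10  {5,7,8,9,10}→1  {6,7,8,9,10}→5
  6 left: {3,6,7,8,9,10}→15  {4,5,7,8,9,10}→1  {5,6,7,8,9,10}→6
  7 left: {2,4,5,7,8,9,10}→1  {3,5,6,7,8,9,10}→21  {4,5,6,7,8,9,10}→7
  8 left: {1,2,4,5,7,8,9,10}→1  {2,4,5,6,7,8,9,10}→8  {3,4,5,6,7,8,9,10}→28
  9 left: {0,1,2,4,5,7,8,9,10}→1  {1,2,4,5,6,7,8,9,10}→9  {2,3,4,5,6,7,8,9,10}→36
  placing 0:r first → 45 extensions
  placing 3:u first → 10 extensions
total linear extensions = 55

55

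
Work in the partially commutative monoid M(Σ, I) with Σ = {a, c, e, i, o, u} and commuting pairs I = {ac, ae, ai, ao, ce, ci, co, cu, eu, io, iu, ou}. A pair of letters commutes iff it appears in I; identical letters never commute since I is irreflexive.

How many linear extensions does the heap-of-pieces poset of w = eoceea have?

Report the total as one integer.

30

drop 0:e onto floor
drop 1:o onto {0:e}
drop 2:c onto floor
drop 3:e onto {1:o}
drop 4:e onto {3:e}
drop 5:a onto floor
ground layer = {0:e, 2:c, 5:a}
drop-orders for the pieces not yet dropped (sum over which currently-grounded one goes next):
  1 to go: {2} 1  {4} 1  {5} 1
  2 to go: {2,4} 2  {2,5} 2  {3,4} 1  {4,5} 2
  3 to go: {1,3,4} 1  {2,3,4} 3  {2,4,5} 6  {3,4,5} 3
  4 to go: {0,1,3,4} 1  {1,2,3,4} 4  {1,3,4,5} 4  {2,3,4,5} 12
  if 0:e drops first: 20 orders
  if 2:c drops first: 5 orders
  if 5:a drops first: 5 orders
heap linearizations: 30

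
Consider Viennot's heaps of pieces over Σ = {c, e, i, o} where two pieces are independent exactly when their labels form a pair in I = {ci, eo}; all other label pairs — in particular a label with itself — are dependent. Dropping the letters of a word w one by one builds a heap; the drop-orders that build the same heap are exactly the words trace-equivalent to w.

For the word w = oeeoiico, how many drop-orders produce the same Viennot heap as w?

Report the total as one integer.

drop 0:o onto floor
drop 1:e onto floor
drop 2:e onto {1:e}
drop 3:o onto {0:o}
drop 4:i onto {2:e, 3:o}
drop 5:i onto {4:i}
drop 6:c onto {2:e, 3:o}
drop 7:o onto {5:i, 6:c}
ground layer = {0:o, 1:e}
drop-orders for the pieces not yet dropped (sum over which currently-grounded one goes next):
  1 to go: {7} 1
  2 to go: {5,7} 1  {6,7} 1
  3 to go: {4,5,7} 1  {5,6,7} 2
  4 to go: {4,5,6,7} 3
  5 to go: {2,4,5,6,7} 3  {3,4,5,6,7} 3
  6 to go: {0,3,4,5,6,7} 3  {1,2,4,5,6,7} 3  {2,3,4,5,6,7} 6
  if 0:o drops first: 9 orders
  if 1:e drops first: 9 orders
heap linearizations: 18

18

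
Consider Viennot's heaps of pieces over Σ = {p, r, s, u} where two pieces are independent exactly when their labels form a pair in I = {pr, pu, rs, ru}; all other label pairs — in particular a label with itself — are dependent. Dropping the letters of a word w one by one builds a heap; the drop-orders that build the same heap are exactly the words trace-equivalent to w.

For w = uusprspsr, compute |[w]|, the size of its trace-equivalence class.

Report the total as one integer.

36

0(u) covers ∅
1(u) covers 0:u
2(s) covers 1:u
3(p) covers 2:s
4(r) covers ∅
5(s) covers 3:p
6(p) covers 5:s
7(s) covers 6:p
8(r) covers 4:r
floor of heap: 0:u, 4:r
completions by unplaced set U, small U first (add the entries for U minus each lowest piece of U):
  |U|=1: {7}:1  {8}:1
  |U|=2: {4,8}:1  {6,7}:1  {7,8}:2
  |U|=3: {4,7,8}:3  {5,6,7}:1  {6,7,8}:3
  |U|=4: {3,5,6,7}:1  {4,6,7,8}:6  {5,6,7,8}:4
  |U|=5: {2,3,5,6,7}:1  {3,5,6,7,8}:5  {4,5,6,7,8}:10
  |U|=6: {1,2,3,5,6,7}:1  {2,3,5,6,7,8}:6  {3,4,5,6,7,8}:15
  |U|=7: {0,1,2,3,5,6,7}:1  {1,2,3,5,6,7,8}:7  {2,3,4,5,6,7,8}:21
  start at 0(u): 28
  start at 4(r): 8
sum over floor = 36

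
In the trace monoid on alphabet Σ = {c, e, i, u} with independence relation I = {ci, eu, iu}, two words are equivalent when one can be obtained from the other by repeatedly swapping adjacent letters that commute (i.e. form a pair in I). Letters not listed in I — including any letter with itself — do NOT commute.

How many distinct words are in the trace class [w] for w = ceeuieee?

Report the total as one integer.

0(c) covers ∅
1(e) covers 0:c
2(e) covers 1:e
3(u) covers 0:c
4(i) covers 2:e
5(e) covers 4:i
6(e) covers 5:e
7(e) covers 6:e
floor of heap: 0:c
completions by unplaced set U, small U first (add the entries for U minus each lowest piece of U):
  |U|=1: {3}:1  {7}:1
  |U|=2: {3,7}:2  {6,7}:1
  |U|=3: {3,6,7}:3  {5,6,7}:1
  |U|=4: {3,5,6,7}:4  {4,5,6,7}:1
  |U|=5: {2,4,5,6,7}:1  {3,4,5,6,7}:5
  |U|=6: {1,2,4,5,6,7}:1  {2,3,4,5,6,7}:6
  start at 0(c): 7

7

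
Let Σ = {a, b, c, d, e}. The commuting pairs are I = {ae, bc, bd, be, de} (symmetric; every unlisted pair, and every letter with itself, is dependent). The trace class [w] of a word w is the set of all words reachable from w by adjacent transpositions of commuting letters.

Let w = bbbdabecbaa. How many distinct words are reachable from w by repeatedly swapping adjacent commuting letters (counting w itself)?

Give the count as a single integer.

drop 0:b onto floor
drop 1:b onto {0:b}
drop 2:b onto {1:b}
drop 3:d onto floor
drop 4:a onto {2:b, 3:d}
drop 5:b onto {4:a}
drop 6:e onto floor
drop 7:c onto {4:a, 6:e}
drop 8:b onto {5:b}
drop 9:a onto {7:c, 8:b}
drop 10:a onto {9:a}
ground layer = {0:b, 3:d, 6:e}
drop-orders for the pieces not yet dropped (sum over which currently-grounded one goes next):
  1 to go: {10} 1
  2 to go: {9,10} 1
  3 to go: {7,9,10} 1  {8,9,10} 1
  4 to go: {5,8,9,10} 1  {6,7,9,10} 1  {7,8,9,10} 2
  5 to go: {5,7,8,9,10} 3  {6,7,8,9,10} 3
  6 to go: {4,5,7,8,9,10} 3  {5,6,7,8,9,10} 6
  7 to go: {2,4,5,7,8,9,10} 3  {3,4,5,7,8,9,10} 3  {4,5,6,7,8,9,10} 9
  8 to go: {1,2,4,5,7,8,9,10} 3  {2,3,4,5,7,8,9,10} 6  {2,4,5,6,7,8,9,10} 12  {3,4,5,6,7,8,9,10} 12
  9 to go: {0,1,2,4,5,7,8,9,10} 3  {1,2,3,4,5,7,8,9,10} 9  {1,2,4,5,6,7,8,9,10} 15  {2,3,4,5,6,7,8,9,10} 30
  if 0:b drops first: 54 orders
  if 3:d drops first: 18 orders
  if 6:e drops first: 12 orders
heap linearizations: 84

84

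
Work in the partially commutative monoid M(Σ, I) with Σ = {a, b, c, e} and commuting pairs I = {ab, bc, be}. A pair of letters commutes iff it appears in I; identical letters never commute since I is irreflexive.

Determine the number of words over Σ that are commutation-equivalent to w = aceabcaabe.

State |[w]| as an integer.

45

drop 0:a onto floor
drop 1:c onto {0:a}
drop 2:e onto {1:c}
drop 3:a onto {2:e}
drop 4:b onto floor
drop 5:c onto {3:a}
drop 6:a onto {5:c}
drop 7:a onto {6:a}
drop 8:b onto {4:b}
drop 9:e onto {7:a}
ground layer = {0:a, 4:b}
drop-orders for the pieces not yet dropped (sum over which currently-grounded one goes next):
  1 to go: {8} 1  {9} 1
  2 to go: {4,8} 1  {7,9} 1  {8,9} 2
  3 to go: {4,8,9} 3  {6,7,9} 1  {7,8,9} 3
  4 to go: {4,7,8,9} 6  {5,6,7,9} 1  {6,7,8,9} 4
  5 to go: {3,5,6,7,9} 1  {4,6,7,8,9} 10  {5,6,7,8,9} 5
  6 to go: {2,3,5,6,7,9} 1  {3,5,6,7,8,9} 6  {4,5,6,7,8,9} 15
  7 to go: {1,2,3,5,6,7,9} 1  {2,3,5,6,7,8,9} 7  {3,4,5,6,7,8,9} 21
  8 to go: {0,1,2,3,5,6,7,9} 1  {1,2,3,5,6,7,8,9} 8  {2,3,4,5,6,7,8,9} 28
  if 0:a drops first: 36 orders
  if 4:b drops first: 9 orders
heap linearizations: 45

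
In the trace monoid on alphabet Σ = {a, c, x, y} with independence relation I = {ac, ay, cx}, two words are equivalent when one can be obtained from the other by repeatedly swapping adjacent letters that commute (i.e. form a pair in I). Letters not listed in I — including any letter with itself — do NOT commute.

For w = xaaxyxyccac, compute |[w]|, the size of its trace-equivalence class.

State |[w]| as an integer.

5

drop 0:x onto floor
drop 1:a onto {0:x}
drop 2:a onto {1:a}
drop 3:x onto {2:a}
drop 4:y onto {3:x}
drop 5:x onto {4:y}
drop 6:y onto {5:x}
drop 7:c onto {6:y}
drop 8:c onto {7:c}
drop 9:a onto {5:x}
drop 10:c onto {8:c}
ground layer = {0:x}
drop-orders for the pieces not yet dropped (sum over which currently-grounded one goes next):
  1 to go: {9} 1  {10} 1
  2 to go: {8,10} 1  {9,10} 2
  3 to go: {7,8,10} 1  {8,9,10} 3
  4 to go: {6,7,8,10} 1  {7,8,9,10} 4
  5 to go: {6,7,8,9,10} 5
  6 to go: {5,6,7,8,9,10} 5
  7 to go: {4,5,6,7,8,9,10} 5
  8 to go: {3,4,5,6,7,8,9,10} 5
  9 to go: {2,3,4,5,6,7,8,9,10} 5
  if 0:x drops first: 5 orders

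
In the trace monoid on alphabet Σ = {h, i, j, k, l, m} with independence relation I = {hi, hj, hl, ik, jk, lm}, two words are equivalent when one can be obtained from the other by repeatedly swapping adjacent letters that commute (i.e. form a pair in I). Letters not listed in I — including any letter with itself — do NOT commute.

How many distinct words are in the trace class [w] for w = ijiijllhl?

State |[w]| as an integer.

#0=i has no predecessor
#1=j depends on [0:i]
#2=i depends on [1:j]
#3=i depends on [2:i]
#4=j depends on [3:i]
#5=l depends on [4:j]
#6=l depends on [5:l]
#7=h has no predecessor
#8=l depends on [6:l]
sources: [0:i, 7:h]
N(rest) = Σ N(rest − s) over sources s of rest; N(one piece) = 1:
  size 1 → [7]=1  [8]=1
  size 2 → [6,8]=1  [7,8]=2
  size 3 → [5,6,8]=1  [6,7,8]=3
  size 4 → [4,5,6,8]=1  [5,6,7,8]=4
  size 5 → [3,4,5,6,8]=1  [4,5,6,7,8]=5
  size 6 → [2,3,4,5,6,8]=1  [3,4,5,6,7,8]=6
  size 7 → [1,2,3,4,5,6,8]=1  [2,3,4,5,6,7,8]=7
  first=0(i) contributes 8
  first=7(h) contributes 1
|[w]| = 9

9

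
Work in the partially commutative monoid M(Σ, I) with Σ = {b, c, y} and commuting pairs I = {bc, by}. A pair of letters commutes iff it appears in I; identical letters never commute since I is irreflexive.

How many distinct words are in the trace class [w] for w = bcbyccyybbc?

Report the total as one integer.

330

piece 0:b — minimal
piece 1:c — minimal
piece 2:b rests on {0:b}
piece 3:y rests on {1:c}
piece 4:c rests on {3:y}
piece 5:c rests on {4:c}
piece 6:y rests on {5:c}
piece 7:y rests on {6:y}
piece 8:b rests on {2:b}
piece 9:b rests on {8:b}
piece 10:c rests on {7:y}
minimal pieces: {0:b, 1:c}
ways to finish when only these pieces remain (= sum over removing one remaining piece with nothing left below it):
  1 left: {9}→1  {10}→1
  2 left: {7,10}→1  {8,9}→1  {9,10}→2
  3 left: {2,8,9}→1  {6,7,10}→1  {7,9,10}→3  {8,9,10}→3
  4 left: {0,2,8,9}→1  {2,8,9,10}→4  {5,6,7,10}→1  {6,7,9,10}→4  {7,8,9,10}→6
  5 left: {0,2,8,9,10}→5  {2,7,8,9,10}→10  {4,5,6,7,10}→1  {5,6,7,9,10}→5  {6,7,8,9,10}→10
  6 left: {0,2,7,8,9,10}→15  {2,6,7,8,9,10}→20  {3,4,5,6,7,10}→1  {4,5,6,7,9,10}→6  {5,6,7,8,9,10}→15
  7 left: {0,2,6,7,8,9,10}→35  {1,3,4,5,6,7,10}→1  {2,5,6,7,8,9,10}→35  {3,4,5,6,7,9,10}→7  {4,5,6,7,8,9,10}→21
  8 left: {0,2,5,6,7,8,9,10}→70  {1,3,4,5,6,7,9,10}→8  {2,4,5,6,7,8,9,10}→56  {3,4,5,6,7,8,9,10}→28
  9 left: {0,2,4,5,6,7,8,9,10}→126  {1,3,4,5,6,7,8,9,10}→36  {2,3,4,5,6,7,8,9,10}→84
  placing 0:b first → 120 extensions
  placing 1:c first → 210 extensions
total linear extensions = 330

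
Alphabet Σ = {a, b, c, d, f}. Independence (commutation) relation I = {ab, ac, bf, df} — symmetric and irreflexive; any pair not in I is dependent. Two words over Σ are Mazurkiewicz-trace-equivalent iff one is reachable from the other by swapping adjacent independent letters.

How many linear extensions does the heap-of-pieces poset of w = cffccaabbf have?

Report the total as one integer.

piece 0:c — minimal
piece 1:f rests on {0:c}
piece 2:f rests on {1:f}
piece 3:c rests on {2:f}
piece 4:c rests on {3:c}
piece 5:a rests on {2:f}
piece 6:a rests on {5:a}
piece 7:b rests on {4:c}
piece 8:b rests on {7:b}
piece 9:f rests on {4:c, 6:a}
minimal pieces: {0:c}
ways to finish when only these pieces remain (= sum over removing one remaining piece with nothing left below it):
  1 left: {8}→1  {9}→1
  2 left: {6,9}→1  {7,8}→1  {8,9}→2
  3 left: {5,6,9}→1  {6,8,9}→3  {7,8,9}→3
  4 left: {4,7,8,9}→3  {5,6,8,9}→4  {6,7,8,9}→6
  5 left: {3,4,7,8,9}→3  {4,6,7,8,9}→9  {5,6,7,8,9}→10
  6 left: {3,4,6,7,8,9}→12  {4,5,6,7,8,9}→19
  7 left: {3,4,5,6,7,8,9}→31
  8 left: {2,3,4,5,6,7,8,9}→31
  placing 0:c first → 31 extensions

31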